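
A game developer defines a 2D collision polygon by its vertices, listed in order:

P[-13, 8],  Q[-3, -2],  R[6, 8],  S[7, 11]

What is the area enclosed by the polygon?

123.5

Apply the surveyor's formula: 2A = Σ (x_i·y_{i+1} − x_{i+1}·y_i), indices taken mod 4.
Σ = (50) + (-12) + (10) + (199) = 247
Area = |Σ|/2 = 123.5.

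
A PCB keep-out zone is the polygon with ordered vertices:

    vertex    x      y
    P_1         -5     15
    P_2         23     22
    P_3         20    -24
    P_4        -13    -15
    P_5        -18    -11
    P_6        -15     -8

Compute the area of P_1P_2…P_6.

Σ = (-455) + (-992) + (-612) + (-127) + (-21) + (-265) = -2472
Area = |Σ|/2 = 1236.

1236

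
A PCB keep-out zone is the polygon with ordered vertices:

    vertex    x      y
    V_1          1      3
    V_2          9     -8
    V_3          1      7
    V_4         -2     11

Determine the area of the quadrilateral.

Apply the surveyor's formula: 2A = Σ (x_i·y_{i+1} − x_{i+1}·y_i), indices taken mod 4.
Σ = (-35) + (71) + (25) + (-17) = 44
Area = |Σ|/2 = 22.

22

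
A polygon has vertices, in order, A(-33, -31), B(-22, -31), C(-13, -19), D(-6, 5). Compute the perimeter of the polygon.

96

|AB| = √((11)² + (0)²) = √121 = 11
|BC| = √((9)² + (12)²) = √225 = 15
|CD| = √((7)² + (24)²) = √625 = 25
|DA| = √((-27)² + (-36)²) = √2025 = 45
Perimeter = 11 + 15 + 25 + 45 = 96.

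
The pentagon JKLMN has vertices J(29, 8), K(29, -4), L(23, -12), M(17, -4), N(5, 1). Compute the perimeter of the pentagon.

70

|JK| = √((0)² + (-12)²) = √144 = 12
|KL| = √((-6)² + (-8)²) = √100 = 10
|LM| = √((-6)² + (8)²) = √100 = 10
|MN| = √((-12)² + (5)²) = √169 = 13
|NJ| = √((24)² + (7)²) = √625 = 25
Perimeter = 12 + 10 + 10 + 13 + 25 = 70.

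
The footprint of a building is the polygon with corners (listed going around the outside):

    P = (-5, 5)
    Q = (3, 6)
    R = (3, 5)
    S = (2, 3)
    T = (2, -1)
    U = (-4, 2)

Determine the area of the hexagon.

Σ = (-45) + (-3) + (-1) + (-8) + (0) + (-10) = -67
Area = |Σ|/2 = 33.5.

33.5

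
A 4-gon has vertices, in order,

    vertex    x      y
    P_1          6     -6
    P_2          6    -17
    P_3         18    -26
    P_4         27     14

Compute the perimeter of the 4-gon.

96

|P_1P_2| = √((0)² + (-11)²) = √121 = 11
|P_2P_3| = √((12)² + (-9)²) = √225 = 15
|P_3P_4| = √((9)² + (40)²) = √1681 = 41
|P_4P_1| = √((-21)² + (-20)²) = √841 = 29
Perimeter = 11 + 15 + 41 + 29 = 96.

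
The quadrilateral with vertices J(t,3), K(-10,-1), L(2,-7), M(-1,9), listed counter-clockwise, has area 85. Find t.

Write out the shoelace sum; only the two edges meeting at J involve t:
2·Area = [((-1)·3 − t·9) + (t·(-1) − (-10)·3)] + 83
       = -10·t + 110 = 170
⇒ t = -6.

-6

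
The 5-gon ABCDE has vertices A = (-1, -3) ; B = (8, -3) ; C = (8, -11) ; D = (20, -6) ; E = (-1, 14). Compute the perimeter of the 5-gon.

|AB| = √((9)² + (0)²) = √81 = 9
|BC| = √((0)² + (-8)²) = √64 = 8
|CD| = √((12)² + (5)²) = √169 = 13
|DE| = √((-21)² + (20)²) = √841 = 29
|EA| = √((0)² + (-17)²) = √289 = 17
Perimeter = 9 + 8 + 13 + 29 + 17 = 76.

76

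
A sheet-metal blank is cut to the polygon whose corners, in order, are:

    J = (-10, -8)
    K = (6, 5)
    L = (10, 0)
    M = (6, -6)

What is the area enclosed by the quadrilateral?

Apply the surveyor's formula: 2A = Σ (x_i·y_{i+1} − x_{i+1}·y_i), indices taken mod 4.
Σ = (-2) + (-50) + (-60) + (-108) = -220
Area = |Σ|/2 = 110.

110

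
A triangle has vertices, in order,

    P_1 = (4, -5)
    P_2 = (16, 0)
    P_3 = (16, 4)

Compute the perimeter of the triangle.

|P_1P_2| = √((12)² + (5)²) = √169 = 13
|P_2P_3| = √((0)² + (4)²) = √16 = 4
|P_3P_1| = √((-12)² + (-9)²) = √225 = 15
Perimeter = 13 + 4 + 15 = 32.

32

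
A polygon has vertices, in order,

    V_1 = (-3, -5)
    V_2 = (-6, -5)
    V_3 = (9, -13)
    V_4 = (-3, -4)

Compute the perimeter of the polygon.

36

|V_1V_2| = √((-3)² + (0)²) = √9 = 3
|V_2V_3| = √((15)² + (-8)²) = √289 = 17
|V_3V_4| = √((-12)² + (9)²) = √225 = 15
|V_4V_1| = √((0)² + (-1)²) = √1 = 1
Perimeter = 3 + 17 + 15 + 1 = 36.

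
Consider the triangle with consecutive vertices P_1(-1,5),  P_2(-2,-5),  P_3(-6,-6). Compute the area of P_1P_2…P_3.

Cross-terms: 15, -18, -36  ⇒  Σ = -39
Area = |Σ|/2 = 19.5.

19.5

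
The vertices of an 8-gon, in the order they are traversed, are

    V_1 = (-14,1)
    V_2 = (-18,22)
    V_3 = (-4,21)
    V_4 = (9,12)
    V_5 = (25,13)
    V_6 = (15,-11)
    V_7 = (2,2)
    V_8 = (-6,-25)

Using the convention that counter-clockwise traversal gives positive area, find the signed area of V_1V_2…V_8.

-906

Apply the surveyor's formula: 2A = Σ (x_i·y_{i+1} − x_{i+1}·y_i), indices taken mod 8.
V_1→V_2: (-14)(22) − (-18)(1) = -290
V_2→V_3: (-18)(21) − (-4)(22) = -290
V_3→V_4: (-4)(12) − (9)(21) = -237
V_4→V_5: (9)(13) − (25)(12) = -183
V_5→V_6: (25)(-11) − (15)(13) = -470
V_6→V_7: (15)(2) − (2)(-11) = 52
V_7→V_8: (2)(-25) − (-6)(2) = -38
V_8→V_1: (-6)(1) − (-14)(-25) = -356
Σ = -1812
Signed area = Σ/2 = -906 (negative ⇒ clockwise traversal).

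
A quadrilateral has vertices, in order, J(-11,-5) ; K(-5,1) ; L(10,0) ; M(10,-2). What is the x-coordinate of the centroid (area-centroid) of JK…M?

-11/23

Apply Gauss's area formula. First the cross-terms c_i = x_i·y_{i+1} − x_{i+1}·y_i:
  -36, -10, -20, -72  ⇒  2A = -138, A = -69.
Then Σ (x_i + x_{i+1})·c_i = 198, so x̄ = 198 / (6·(-69)) = -11/23.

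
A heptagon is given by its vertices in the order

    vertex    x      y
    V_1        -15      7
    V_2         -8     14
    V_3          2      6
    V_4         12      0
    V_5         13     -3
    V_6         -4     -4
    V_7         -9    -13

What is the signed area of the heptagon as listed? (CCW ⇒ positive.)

V_1→V_2: (-15)(14) − (-8)(7) = -154
V_2→V_3: (-8)(6) − (2)(14) = -76
V_3→V_4: (2)(0) − (12)(6) = -72
V_4→V_5: (12)(-3) − (13)(0) = -36
V_5→V_6: (13)(-4) − (-4)(-3) = -64
V_6→V_7: (-4)(-13) − (-9)(-4) = 16
V_7→V_1: (-9)(7) − (-15)(-13) = -258
Σ = -644
Signed area = Σ/2 = -322 (negative ⇒ clockwise traversal).

-322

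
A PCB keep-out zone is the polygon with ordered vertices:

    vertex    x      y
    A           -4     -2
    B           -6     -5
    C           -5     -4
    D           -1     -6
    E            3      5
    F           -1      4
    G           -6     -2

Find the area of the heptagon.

Apply the shoelace formula: 2A = Σ (x_i·y_{i+1} − x_{i+1}·y_i), indices taken mod 7.
Σ = (8) + (-1) + (26) + (13) + (17) + (26) + (4) = 93
Area = |Σ|/2 = 46.5.

46.5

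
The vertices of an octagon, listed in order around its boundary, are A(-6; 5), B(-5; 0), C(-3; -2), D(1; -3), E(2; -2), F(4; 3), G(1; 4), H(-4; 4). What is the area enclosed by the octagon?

Apply the shoelace formula: 2A = Σ (x_i·y_{i+1} − x_{i+1}·y_i), indices taken mod 8.
A→B: (-6)(0) − (-5)(5) = 25
B→C: (-5)(-2) − (-3)(0) = 10
C→D: (-3)(-3) − (1)(-2) = 11
D→E: (1)(-2) − (2)(-3) = 4
E→F: (2)(3) − (4)(-2) = 14
F→G: (4)(4) − (1)(3) = 13
G→H: (1)(4) − (-4)(4) = 20
H→A: (-4)(5) − (-6)(4) = 4
Σ = 101
Area = |Σ|/2 = 50.5.

50.5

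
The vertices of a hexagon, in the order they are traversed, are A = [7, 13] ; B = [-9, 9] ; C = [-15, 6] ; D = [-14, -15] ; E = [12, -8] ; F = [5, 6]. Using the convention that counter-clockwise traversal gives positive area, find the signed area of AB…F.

Apply the surveyor's formula: 2A = Σ (x_i·y_{i+1} − x_{i+1}·y_i), indices taken mod 6.
A→B: (7)(9) − (-9)(13) = 180
B→C: (-9)(6) − (-15)(9) = 81
C→D: (-15)(-15) − (-14)(6) = 309
D→E: (-14)(-8) − (12)(-15) = 292
E→F: (12)(6) − (5)(-8) = 112
F→A: (5)(13) − (7)(6) = 23
Σ = 997
Signed area = Σ/2 = 498.5 (positive ⇒ counter-clockwise traversal).

498.5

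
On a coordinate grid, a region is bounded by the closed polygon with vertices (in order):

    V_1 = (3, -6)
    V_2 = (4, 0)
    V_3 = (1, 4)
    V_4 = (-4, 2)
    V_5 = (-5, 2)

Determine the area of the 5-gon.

Cross-terms: 24, 16, 18, 2, 24  ⇒  Σ = 84
Area = |Σ|/2 = 42.

42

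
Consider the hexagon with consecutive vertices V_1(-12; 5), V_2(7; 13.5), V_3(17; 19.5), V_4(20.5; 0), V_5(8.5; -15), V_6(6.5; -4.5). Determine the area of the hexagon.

V_1→V_2: (-12)(13.5) − (7)(5) = -197
V_2→V_3: (7)(19.5) − (17)(13.5) = -93
V_3→V_4: (17)(0) − (20.5)(19.5) = -399.75
V_4→V_5: (20.5)(-15) − (8.5)(0) = -307.5
V_5→V_6: (8.5)(-4.5) − (6.5)(-15) = 59.25
V_6→V_1: (6.5)(5) − (-12)(-4.5) = -21.5
Σ = -959.5
Area = |Σ|/2 = 479.75.

479.75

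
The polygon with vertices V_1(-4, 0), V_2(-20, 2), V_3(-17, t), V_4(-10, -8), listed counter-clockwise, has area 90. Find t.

-5

The doubled signed area Σ (x_i y_{i+1} − x_{i+1} y_i) is linear in t.
With t=0 it equals 130; the coefficient of t is -10 (from the two edges through V_3).
So -10·t + 130 = 2·90 = 180 ⇒ t = -5.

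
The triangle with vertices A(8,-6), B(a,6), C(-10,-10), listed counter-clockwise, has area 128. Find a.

The doubled signed area Σ (x_i y_{i+1} − x_{i+1} y_i) is linear in a.
With a=0 it equals 248; the coefficient of a is -4 (from the two edges through B).
So -4·a + 248 = 2·128 = 256 ⇒ a = -2.

-2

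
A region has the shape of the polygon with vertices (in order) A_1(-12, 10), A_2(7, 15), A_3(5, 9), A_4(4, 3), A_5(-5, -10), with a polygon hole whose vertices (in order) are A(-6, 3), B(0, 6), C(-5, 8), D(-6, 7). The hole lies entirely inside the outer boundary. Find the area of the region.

Outer boundary:
Apply the shoelace formula: 2A = Σ (x_i·y_{i+1} − x_{i+1}·y_i), indices taken mod 5.
Σ = (-250) + (-12) + (-21) + (-25) + (-170) = -478
Area = |Σ|/2 = 239.
Hole:
Cross-terms: -36, 30, 13, 24  ⇒  Σ = 31
Area = |Σ|/2 = 15.5.
Net area = 239 − 15.5 = 223.5.

223.5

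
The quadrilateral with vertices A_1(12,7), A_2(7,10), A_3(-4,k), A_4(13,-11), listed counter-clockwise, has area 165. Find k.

8

The doubled signed area Σ (x_i y_{i+1} − x_{i+1} y_i) is linear in k.
With k=0 it equals 378; the coefficient of k is -6 (from the two edges through A_3).
So -6·k + 378 = 2·165 = 330 ⇒ k = 8.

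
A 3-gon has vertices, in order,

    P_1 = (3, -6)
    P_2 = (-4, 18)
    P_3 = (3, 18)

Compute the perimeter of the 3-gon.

|P_1P_2| = √((-7)² + (24)²) = √625 = 25
|P_2P_3| = √((7)² + (0)²) = √49 = 7
|P_3P_1| = √((0)² + (-24)²) = √576 = 24
Perimeter = 25 + 7 + 24 = 56.

56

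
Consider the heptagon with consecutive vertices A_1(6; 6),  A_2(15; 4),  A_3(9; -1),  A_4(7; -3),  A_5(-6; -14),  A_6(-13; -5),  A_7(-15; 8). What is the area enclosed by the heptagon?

Apply the shoelace formula: 2A = Σ (x_i·y_{i+1} − x_{i+1}·y_i), indices taken mod 7.
A_1→A_2: (6)(4) − (15)(6) = -66
A_2→A_3: (15)(-1) − (9)(4) = -51
A_3→A_4: (9)(-3) − (7)(-1) = -20
A_4→A_5: (7)(-14) − (-6)(-3) = -116
A_5→A_6: (-6)(-5) − (-13)(-14) = -152
A_6→A_7: (-13)(8) − (-15)(-5) = -179
A_7→A_1: (-15)(6) − (6)(8) = -138
Σ = -722
Area = |Σ|/2 = 361.

361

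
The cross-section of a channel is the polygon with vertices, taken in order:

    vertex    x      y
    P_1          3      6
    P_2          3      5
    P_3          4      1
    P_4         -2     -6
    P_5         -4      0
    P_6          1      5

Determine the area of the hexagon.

47.5

Apply Gauss's area formula: 2A = Σ (x_i·y_{i+1} − x_{i+1}·y_i), indices taken mod 6.
Σ = (-3) + (-17) + (-22) + (-24) + (-20) + (-9) = -95
Area = |Σ|/2 = 47.5.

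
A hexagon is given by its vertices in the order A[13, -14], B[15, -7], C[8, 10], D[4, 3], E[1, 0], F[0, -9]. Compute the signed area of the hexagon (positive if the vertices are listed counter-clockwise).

207

Apply the surveyor's formula: 2A = Σ (x_i·y_{i+1} − x_{i+1}·y_i), indices taken mod 6.
A→B: (13)(-7) − (15)(-14) = 119
B→C: (15)(10) − (8)(-7) = 206
C→D: (8)(3) − (4)(10) = -16
D→E: (4)(0) − (1)(3) = -3
E→F: (1)(-9) − (0)(0) = -9
F→A: (0)(-14) − (13)(-9) = 117
Σ = 414
Signed area = Σ/2 = 207 (positive ⇒ counter-clockwise traversal).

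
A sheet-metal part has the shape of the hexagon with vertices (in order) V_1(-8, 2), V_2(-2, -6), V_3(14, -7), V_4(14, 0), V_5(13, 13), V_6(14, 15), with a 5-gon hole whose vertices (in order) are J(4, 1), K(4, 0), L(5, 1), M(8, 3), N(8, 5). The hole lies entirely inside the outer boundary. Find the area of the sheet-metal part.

290

Outer boundary:
Σ = (52) + (98) + (98) + (182) + (13) + (148) = 591
Area = |Σ|/2 = 295.5.
Hole:
Apply the surveyor's formula: 2A = Σ (x_i·y_{i+1} − x_{i+1}·y_i), indices taken mod 5.
Σ = (-4) + (4) + (7) + (16) + (-12) = 11
Area = |Σ|/2 = 5.5.
Net area = 295.5 − 5.5 = 290.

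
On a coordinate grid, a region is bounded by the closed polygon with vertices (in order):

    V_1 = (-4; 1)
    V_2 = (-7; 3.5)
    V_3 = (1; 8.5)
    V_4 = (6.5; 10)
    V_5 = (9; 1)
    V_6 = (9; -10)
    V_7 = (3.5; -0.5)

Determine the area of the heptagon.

V_1→V_2: (-4)(3.5) − (-7)(1) = -7
V_2→V_3: (-7)(8.5) − (1)(3.5) = -63
V_3→V_4: (1)(10) − (6.5)(8.5) = -45.25
V_4→V_5: (6.5)(1) − (9)(10) = -83.5
V_5→V_6: (9)(-10) − (9)(1) = -99
V_6→V_7: (9)(-0.5) − (3.5)(-10) = 30.5
V_7→V_1: (3.5)(1) − (-4)(-0.5) = 1.5
Σ = -265.75
Area = |Σ|/2 = 132.875.

132.875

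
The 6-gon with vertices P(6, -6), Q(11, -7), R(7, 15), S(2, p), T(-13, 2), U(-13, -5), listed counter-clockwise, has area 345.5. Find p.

The doubled signed area Σ (x_i y_{i+1} − x_{i+1} y_i) is linear in p.
With p=0 it equals 411; the coefficient of p is 20 (from the two edges through S).
So 20·p + 411 = 2·345.5 = 691 ⇒ p = 14.

14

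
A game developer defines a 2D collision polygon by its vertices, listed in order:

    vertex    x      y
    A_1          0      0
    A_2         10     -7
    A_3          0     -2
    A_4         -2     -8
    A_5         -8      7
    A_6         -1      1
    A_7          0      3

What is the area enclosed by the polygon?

53

A_1→A_2: (0)(-7) − (10)(0) = 0
A_2→A_3: (10)(-2) − (0)(-7) = -20
A_3→A_4: (0)(-8) − (-2)(-2) = -4
A_4→A_5: (-2)(7) − (-8)(-8) = -78
A_5→A_6: (-8)(1) − (-1)(7) = -1
A_6→A_7: (-1)(3) − (0)(1) = -3
A_7→A_1: (0)(0) − (0)(3) = 0
Σ = -106
Area = |Σ|/2 = 53.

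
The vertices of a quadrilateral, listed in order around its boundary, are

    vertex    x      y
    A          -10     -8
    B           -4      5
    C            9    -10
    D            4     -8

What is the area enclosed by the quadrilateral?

115.5

Σ = (-82) + (-5) + (-32) + (-112) = -231
Area = |Σ|/2 = 115.5.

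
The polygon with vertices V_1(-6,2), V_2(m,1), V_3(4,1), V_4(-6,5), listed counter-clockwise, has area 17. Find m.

Write out the shoelace sum; only the two edges meeting at V_2 involve m:
2·Area = [((-6)·1 − m·2) + (m·1 − 4·1)] + 44
       = -1·m + 34 = 34
⇒ m = 0.

0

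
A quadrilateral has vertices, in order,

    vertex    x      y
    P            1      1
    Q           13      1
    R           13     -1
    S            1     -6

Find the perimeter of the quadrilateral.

|PQ| = √((12)² + (0)²) = √144 = 12
|QR| = √((0)² + (-2)²) = √4 = 2
|RS| = √((-12)² + (-5)²) = √169 = 13
|SP| = √((0)² + (7)²) = √49 = 7
Perimeter = 12 + 2 + 13 + 7 = 34.

34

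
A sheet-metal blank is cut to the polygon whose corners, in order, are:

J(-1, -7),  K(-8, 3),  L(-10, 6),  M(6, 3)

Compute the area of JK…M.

91

Σ = (-59) + (-18) + (-66) + (-39) = -182
Area = |Σ|/2 = 91.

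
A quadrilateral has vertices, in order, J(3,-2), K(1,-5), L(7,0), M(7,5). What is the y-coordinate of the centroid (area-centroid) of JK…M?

Apply the shoelace (surveyor's) formula. First the cross-terms c_i = x_i·y_{i+1} − x_{i+1}·y_i:
  -13, 35, 35, -29  ⇒  2A = 28, A = 14.
Then Σ (y_i + y_{i+1})·c_i = 4, so ȳ = 4 / (6·14) = 1/21.

1/21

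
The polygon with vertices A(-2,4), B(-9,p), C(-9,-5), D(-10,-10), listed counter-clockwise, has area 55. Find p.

Write out the shoelace sum; only the two edges meeting at B involve p:
2·Area = [((-2)·p − (-9)·4) + ((-9)·(-5) − (-9)·p)] + -20
       = 7·p + 61 = 110
⇒ p = 7.

7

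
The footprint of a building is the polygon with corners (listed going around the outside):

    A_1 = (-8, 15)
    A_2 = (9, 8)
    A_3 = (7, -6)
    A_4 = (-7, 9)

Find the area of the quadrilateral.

Apply the shoelace formula: 2A = Σ (x_i·y_{i+1} − x_{i+1}·y_i), indices taken mod 4.
Σ = (-199) + (-110) + (21) + (-33) = -321
Area = |Σ|/2 = 160.5.

160.5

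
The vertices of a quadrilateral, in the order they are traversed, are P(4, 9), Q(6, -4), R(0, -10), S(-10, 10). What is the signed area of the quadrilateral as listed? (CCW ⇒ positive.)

Σ = (-70) + (-60) + (-100) + (-130) = -360
Signed area = Σ/2 = -180 (negative ⇒ clockwise traversal).

-180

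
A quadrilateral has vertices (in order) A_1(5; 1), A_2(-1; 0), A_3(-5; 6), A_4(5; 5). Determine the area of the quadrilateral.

Apply the surveyor's formula: 2A = Σ (x_i·y_{i+1} − x_{i+1}·y_i), indices taken mod 4.
Σ = (1) + (-6) + (-55) + (-20) = -80
Area = |Σ|/2 = 40.

40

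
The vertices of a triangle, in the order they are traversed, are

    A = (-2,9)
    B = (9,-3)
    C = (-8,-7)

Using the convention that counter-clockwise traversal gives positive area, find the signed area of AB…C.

Apply the surveyor's formula: 2A = Σ (x_i·y_{i+1} − x_{i+1}·y_i), indices taken mod 3.
Σ = (-75) + (-87) + (-86) = -248
Signed area = Σ/2 = -124 (negative ⇒ clockwise traversal).

-124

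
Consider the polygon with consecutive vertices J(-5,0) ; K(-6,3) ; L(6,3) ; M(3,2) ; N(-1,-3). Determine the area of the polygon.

35

Cross-terms: -15, -36, 3, -7, -15  ⇒  Σ = -70
Area = |Σ|/2 = 35.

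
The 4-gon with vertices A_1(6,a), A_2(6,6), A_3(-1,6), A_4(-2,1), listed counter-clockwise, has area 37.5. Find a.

The doubled signed area Σ (x_i y_{i+1} − x_{i+1} y_i) is linear in a.
With a=0 it equals 83; the coefficient of a is -8 (from the two edges through A_1).
So -8·a + 83 = 2·37.5 = 75 ⇒ a = 1.

1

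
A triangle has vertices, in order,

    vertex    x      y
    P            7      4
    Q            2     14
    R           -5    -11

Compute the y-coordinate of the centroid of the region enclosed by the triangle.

Apply Gauss's area formula. First the cross-terms c_i = x_i·y_{i+1} − x_{i+1}·y_i:
  90, 48, 57  ⇒  2A = 195, A = 97.5.
Then Σ (y_i + y_{i+1})·c_i = 1365, so ȳ = 1365 / (6·97.5) = 7/3.

7/3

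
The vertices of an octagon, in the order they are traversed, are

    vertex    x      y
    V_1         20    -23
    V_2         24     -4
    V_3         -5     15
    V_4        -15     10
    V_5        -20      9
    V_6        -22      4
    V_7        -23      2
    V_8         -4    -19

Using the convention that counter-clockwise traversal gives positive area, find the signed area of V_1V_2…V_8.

1067.5

Cross-terms: 472, 340, 175, 65, 118, 48, 445, 472  ⇒  Σ = 2135
Signed area = Σ/2 = 1067.5 (positive ⇒ counter-clockwise traversal).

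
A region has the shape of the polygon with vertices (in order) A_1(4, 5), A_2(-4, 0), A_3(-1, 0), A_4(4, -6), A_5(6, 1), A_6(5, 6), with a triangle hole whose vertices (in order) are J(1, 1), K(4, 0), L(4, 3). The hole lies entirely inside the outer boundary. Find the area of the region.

44.5

Outer boundary:
Σ = (20) + (0) + (6) + (40) + (31) + (1) = 98
Area = |Σ|/2 = 49.
Hole:
Apply the shoelace formula: 2A = Σ (x_i·y_{i+1} − x_{i+1}·y_i), indices taken mod 3.
Cross-terms: -4, 12, 1  ⇒  Σ = 9
Area = |Σ|/2 = 4.5.
Net area = 49 − 4.5 = 44.5.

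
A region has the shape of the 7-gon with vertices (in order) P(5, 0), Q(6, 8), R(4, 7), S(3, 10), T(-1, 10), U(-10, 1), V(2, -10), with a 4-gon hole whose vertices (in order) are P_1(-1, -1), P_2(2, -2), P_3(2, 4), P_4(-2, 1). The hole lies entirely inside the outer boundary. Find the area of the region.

Outer boundary:
Σ = (40) + (10) + (19) + (40) + (99) + (98) + (50) = 356
Area = |Σ|/2 = 178.
Hole:
Σ = (4) + (12) + (10) + (3) = 29
Area = |Σ|/2 = 14.5.
Net area = 178 − 14.5 = 163.5.

163.5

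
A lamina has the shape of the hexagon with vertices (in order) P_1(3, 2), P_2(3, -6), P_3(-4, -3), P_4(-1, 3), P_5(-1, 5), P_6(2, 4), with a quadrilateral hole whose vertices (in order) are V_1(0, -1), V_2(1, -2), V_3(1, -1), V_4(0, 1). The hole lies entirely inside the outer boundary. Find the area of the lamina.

46.5

Outer boundary:
Σ = (-24) + (-33) + (-15) + (-2) + (-14) + (-8) = -96
Area = |Σ|/2 = 48.
Hole:
Apply Gauss's area formula: 2A = Σ (x_i·y_{i+1} − x_{i+1}·y_i), indices taken mod 4.
Cross-terms: 1, 1, 1, 0  ⇒  Σ = 3
Area = |Σ|/2 = 1.5.
Net area = 48 − 1.5 = 46.5.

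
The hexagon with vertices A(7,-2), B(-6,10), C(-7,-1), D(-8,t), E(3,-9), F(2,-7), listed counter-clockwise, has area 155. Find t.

-7

Write out the shoelace sum; only the two edges meeting at D involve t:
2·Area = [((-7)·t − (-8)·(-1)) + ((-8)·(-9) − 3·t)] + 176
       = -10·t + 240 = 310
⇒ t = -7.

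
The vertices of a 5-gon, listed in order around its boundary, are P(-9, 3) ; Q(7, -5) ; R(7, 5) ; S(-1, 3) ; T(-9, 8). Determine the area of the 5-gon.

Apply the shoelace formula: 2A = Σ (x_i·y_{i+1} − x_{i+1}·y_i), indices taken mod 5.
Σ = (24) + (70) + (26) + (19) + (45) = 184
Area = |Σ|/2 = 92.

92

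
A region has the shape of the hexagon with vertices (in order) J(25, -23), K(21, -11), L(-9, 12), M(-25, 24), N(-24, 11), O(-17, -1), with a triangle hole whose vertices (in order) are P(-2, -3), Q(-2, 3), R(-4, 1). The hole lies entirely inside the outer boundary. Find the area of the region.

Outer boundary:
Apply the surveyor's formula: 2A = Σ (x_i·y_{i+1} − x_{i+1}·y_i), indices taken mod 6.
Σ = (208) + (153) + (84) + (301) + (211) + (416) = 1373
Area = |Σ|/2 = 686.5.
Hole:
Apply the shoelace (surveyor's) formula: 2A = Σ (x_i·y_{i+1} − x_{i+1}·y_i), indices taken mod 3.
Σ = (-12) + (10) + (14) = 12
Area = |Σ|/2 = 6.
Net area = 686.5 − 6 = 680.5.

680.5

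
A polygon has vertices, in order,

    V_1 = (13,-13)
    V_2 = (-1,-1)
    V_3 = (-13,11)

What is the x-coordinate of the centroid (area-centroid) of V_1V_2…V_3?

Apply the shoelace (surveyor's) formula. First the cross-terms c_i = x_i·y_{i+1} − x_{i+1}·y_i:
  -26, -24, 26  ⇒  2A = -24, A = -12.
Then Σ (x_i + x_{i+1})·c_i = 24, so x̄ = 24 / (6·(-12)) = -1/3.

-1/3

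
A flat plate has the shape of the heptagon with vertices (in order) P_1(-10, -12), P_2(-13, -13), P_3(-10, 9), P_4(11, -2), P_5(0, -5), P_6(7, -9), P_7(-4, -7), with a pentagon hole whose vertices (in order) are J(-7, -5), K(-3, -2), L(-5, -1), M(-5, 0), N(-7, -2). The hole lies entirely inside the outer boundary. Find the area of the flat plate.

230.5

Outer boundary:
Apply the surveyor's formula: 2A = Σ (x_i·y_{i+1} − x_{i+1}·y_i), indices taken mod 7.
P_1→P_2: (-10)(-13) − (-13)(-12) = -26
P_2→P_3: (-13)(9) − (-10)(-13) = -247
P_3→P_4: (-10)(-2) − (11)(9) = -79
P_4→P_5: (11)(-5) − (0)(-2) = -55
P_5→P_6: (0)(-9) − (7)(-5) = 35
P_6→P_7: (7)(-7) − (-4)(-9) = -85
P_7→P_1: (-4)(-12) − (-10)(-7) = -22
Σ = -479
Area = |Σ|/2 = 239.5.
Hole:
Apply the shoelace (surveyor's) formula: 2A = Σ (x_i·y_{i+1} − x_{i+1}·y_i), indices taken mod 5.
J→K: (-7)(-2) − (-3)(-5) = -1
K→L: (-3)(-1) − (-5)(-2) = -7
L→M: (-5)(0) − (-5)(-1) = -5
M→N: (-5)(-2) − (-7)(0) = 10
N→J: (-7)(-5) − (-7)(-2) = 21
Σ = 18
Area = |Σ|/2 = 9.
Net area = 239.5 − 9 = 230.5.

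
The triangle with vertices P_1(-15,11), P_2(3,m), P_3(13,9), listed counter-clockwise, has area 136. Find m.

0

The doubled signed area Σ (x_i y_{i+1} − x_{i+1} y_i) is linear in m.
With m=0 it equals 272; the coefficient of m is -28 (from the two edges through P_2).
So -28·m + 272 = 2·136 = 272 ⇒ m = 0.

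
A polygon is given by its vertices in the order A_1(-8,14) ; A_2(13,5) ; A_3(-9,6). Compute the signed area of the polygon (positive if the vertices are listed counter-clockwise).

Σ = (-222) + (123) + (-78) = -177
Signed area = Σ/2 = -88.5 (negative ⇒ clockwise traversal).

-88.5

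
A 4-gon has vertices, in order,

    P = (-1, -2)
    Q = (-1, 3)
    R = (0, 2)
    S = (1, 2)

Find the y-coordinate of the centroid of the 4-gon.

Apply the shoelace (surveyor's) formula. First the cross-terms c_i = x_i·y_{i+1} − x_{i+1}·y_i:
  -5, -2, -2, 0  ⇒  2A = -9, A = -4.5.
Then Σ (y_i + y_{i+1})·c_i = -23, so ȳ = -23 / (6·(-4.5)) = 23/27.

23/27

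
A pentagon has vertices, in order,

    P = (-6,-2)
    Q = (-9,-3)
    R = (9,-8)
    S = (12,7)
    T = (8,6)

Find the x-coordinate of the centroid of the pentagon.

411/98

Apply the shoelace formula. First the cross-terms c_i = x_i·y_{i+1} − x_{i+1}·y_i:
  0, 99, 159, 16, 20  ⇒  2A = 294, A = 147.
Then Σ (x_i + x_{i+1})·c_i = 3699, so x̄ = 3699 / (6·147) = 411/98.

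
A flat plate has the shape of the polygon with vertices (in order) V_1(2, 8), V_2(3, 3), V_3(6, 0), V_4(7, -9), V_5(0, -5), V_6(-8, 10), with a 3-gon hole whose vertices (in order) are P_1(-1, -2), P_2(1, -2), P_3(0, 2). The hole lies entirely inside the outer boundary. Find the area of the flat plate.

Outer boundary:
Apply the shoelace formula: 2A = Σ (x_i·y_{i+1} − x_{i+1}·y_i), indices taken mod 6.
Cross-terms: -18, -18, -54, -35, -40, -84  ⇒  Σ = -249
Area = |Σ|/2 = 124.5.
Hole:
Apply the shoelace formula: 2A = Σ (x_i·y_{i+1} − x_{i+1}·y_i), indices taken mod 3.
Σ = (4) + (2) + (2) = 8
Area = |Σ|/2 = 4.
Net area = 124.5 − 4 = 120.5.

120.5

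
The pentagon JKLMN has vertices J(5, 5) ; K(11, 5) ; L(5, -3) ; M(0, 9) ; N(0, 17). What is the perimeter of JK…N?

|JK| = √((6)² + (0)²) = √36 = 6
|KL| = √((-6)² + (-8)²) = √100 = 10
|LM| = √((-5)² + (12)²) = √169 = 13
|MN| = √((0)² + (8)²) = √64 = 8
|NJ| = √((5)² + (-12)²) = √169 = 13
Perimeter = 6 + 10 + 13 + 8 + 13 = 50.

50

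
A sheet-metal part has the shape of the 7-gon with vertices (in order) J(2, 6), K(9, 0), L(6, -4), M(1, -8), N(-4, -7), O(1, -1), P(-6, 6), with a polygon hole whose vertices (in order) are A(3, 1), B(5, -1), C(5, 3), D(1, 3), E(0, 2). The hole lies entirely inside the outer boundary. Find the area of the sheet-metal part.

95

Outer boundary:
Apply the surveyor's formula: 2A = Σ (x_i·y_{i+1} − x_{i+1}·y_i), indices taken mod 7.
Cross-terms: -54, -36, -44, -39, 11, 0, -48  ⇒  Σ = -210
Area = |Σ|/2 = 105.
Hole:
Σ = (-8) + (20) + (12) + (2) + (-6) = 20
Area = |Σ|/2 = 10.
Net area = 105 − 10 = 95.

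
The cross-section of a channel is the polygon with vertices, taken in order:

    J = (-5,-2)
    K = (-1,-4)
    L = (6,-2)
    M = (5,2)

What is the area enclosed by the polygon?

33

Apply the surveyor's formula: 2A = Σ (x_i·y_{i+1} − x_{i+1}·y_i), indices taken mod 4.
Cross-terms: 18, 26, 22, 0  ⇒  Σ = 66
Area = |Σ|/2 = 33.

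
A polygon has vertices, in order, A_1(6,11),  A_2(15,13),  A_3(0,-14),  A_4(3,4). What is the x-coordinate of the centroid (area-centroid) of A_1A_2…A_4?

265/41

Apply Gauss's area formula. First the cross-terms c_i = x_i·y_{i+1} − x_{i+1}·y_i:
  -87, -210, 42, 9  ⇒  2A = -246, A = -123.
Then Σ (x_i + x_{i+1})·c_i = -4770, so x̄ = -4770 / (6·(-123)) = 265/41.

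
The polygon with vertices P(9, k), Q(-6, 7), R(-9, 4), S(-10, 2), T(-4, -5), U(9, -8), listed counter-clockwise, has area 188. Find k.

Write out the shoelace sum; only the two edges meeting at P involve k:
2·Area = [(9·k − 9·(-8)) + (9·7 − (-6)·k)] + 196
       = 15·k + 331 = 376
⇒ k = 3.

3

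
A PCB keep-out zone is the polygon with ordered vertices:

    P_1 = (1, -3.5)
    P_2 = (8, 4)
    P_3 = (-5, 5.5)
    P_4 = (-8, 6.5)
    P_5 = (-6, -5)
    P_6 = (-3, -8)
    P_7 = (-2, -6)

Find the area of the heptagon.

Σ = (32) + (64) + (11.5) + (79) + (33) + (2) + (13) = 234.5
Area = |Σ|/2 = 117.25.

117.25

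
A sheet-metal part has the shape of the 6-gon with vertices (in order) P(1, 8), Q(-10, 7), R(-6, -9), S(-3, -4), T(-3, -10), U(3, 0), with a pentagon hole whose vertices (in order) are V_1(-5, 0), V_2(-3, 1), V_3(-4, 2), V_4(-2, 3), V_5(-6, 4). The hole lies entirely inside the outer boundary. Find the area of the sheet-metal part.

136.5

Outer boundary:
Apply the shoelace (surveyor's) formula: 2A = Σ (x_i·y_{i+1} − x_{i+1}·y_i), indices taken mod 6.
Cross-terms: 87, 132, -3, 18, 30, 24  ⇒  Σ = 288
Area = |Σ|/2 = 144.
Hole:
Apply Gauss's area formula: 2A = Σ (x_i·y_{i+1} − x_{i+1}·y_i), indices taken mod 5.
Σ = (-5) + (-2) + (-8) + (10) + (20) = 15
Area = |Σ|/2 = 7.5.
Net area = 144 − 7.5 = 136.5.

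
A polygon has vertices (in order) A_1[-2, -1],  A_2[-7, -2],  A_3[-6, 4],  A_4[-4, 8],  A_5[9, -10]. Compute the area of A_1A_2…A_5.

Apply Gauss's area formula: 2A = Σ (x_i·y_{i+1} − x_{i+1}·y_i), indices taken mod 5.
A_1→A_2: (-2)(-2) − (-7)(-1) = -3
A_2→A_3: (-7)(4) − (-6)(-2) = -40
A_3→A_4: (-6)(8) − (-4)(4) = -32
A_4→A_5: (-4)(-10) − (9)(8) = -32
A_5→A_1: (9)(-1) − (-2)(-10) = -29
Σ = -136
Area = |Σ|/2 = 68.

68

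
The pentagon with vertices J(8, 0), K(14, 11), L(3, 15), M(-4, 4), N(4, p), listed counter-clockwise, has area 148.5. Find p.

Write out the shoelace sum; only the two edges meeting at N involve p:
2·Area = [((-4)·p − 4·4) + (4·0 − 8·p)] + 337
       = -12·p + 321 = 297
⇒ p = 2.

2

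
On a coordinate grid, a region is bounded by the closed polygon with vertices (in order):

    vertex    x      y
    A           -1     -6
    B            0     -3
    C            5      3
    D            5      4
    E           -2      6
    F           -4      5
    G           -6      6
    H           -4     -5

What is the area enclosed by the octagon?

77

A→B: (-1)(-3) − (0)(-6) = 3
B→C: (0)(3) − (5)(-3) = 15
C→D: (5)(4) − (5)(3) = 5
D→E: (5)(6) − (-2)(4) = 38
E→F: (-2)(5) − (-4)(6) = 14
F→G: (-4)(6) − (-6)(5) = 6
G→H: (-6)(-5) − (-4)(6) = 54
H→A: (-4)(-6) − (-1)(-5) = 19
Σ = 154
Area = |Σ|/2 = 77.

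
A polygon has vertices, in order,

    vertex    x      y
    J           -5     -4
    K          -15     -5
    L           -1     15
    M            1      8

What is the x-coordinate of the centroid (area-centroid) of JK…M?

-353/63

Apply Gauss's area formula. First the cross-terms c_i = x_i·y_{i+1} − x_{i+1}·y_i:
  -35, -230, -23, 36  ⇒  2A = -252, A = -126.
Then Σ (x_i + x_{i+1})·c_i = 4236, so x̄ = 4236 / (6·(-126)) = -353/63.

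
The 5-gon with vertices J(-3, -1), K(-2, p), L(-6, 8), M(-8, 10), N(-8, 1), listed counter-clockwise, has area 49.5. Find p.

The doubled signed area Σ (x_i y_{i+1} − x_{i+1} y_i) is linear in p.
With p=0 it equals 69; the coefficient of p is 3 (from the two edges through K).
So 3·p + 69 = 2·49.5 = 99 ⇒ p = 10.

10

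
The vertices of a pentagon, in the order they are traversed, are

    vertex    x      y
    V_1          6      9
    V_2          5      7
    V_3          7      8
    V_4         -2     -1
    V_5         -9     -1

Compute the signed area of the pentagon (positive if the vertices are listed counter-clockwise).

-42.5

Apply Gauss's area formula: 2A = Σ (x_i·y_{i+1} − x_{i+1}·y_i), indices taken mod 5.
Cross-terms: -3, -9, 9, -7, -75  ⇒  Σ = -85
Signed area = Σ/2 = -42.5 (negative ⇒ clockwise traversal).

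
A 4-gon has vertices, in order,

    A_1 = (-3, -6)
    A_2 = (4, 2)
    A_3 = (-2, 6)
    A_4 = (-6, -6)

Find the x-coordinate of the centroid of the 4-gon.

Apply Gauss's area formula. First the cross-terms c_i = x_i·y_{i+1} − x_{i+1}·y_i:
  18, 28, 48, 18  ⇒  2A = 112, A = 56.
Then Σ (x_i + x_{i+1})·c_i = -472, so x̄ = -472 / (6·56) = -59/42.

-59/42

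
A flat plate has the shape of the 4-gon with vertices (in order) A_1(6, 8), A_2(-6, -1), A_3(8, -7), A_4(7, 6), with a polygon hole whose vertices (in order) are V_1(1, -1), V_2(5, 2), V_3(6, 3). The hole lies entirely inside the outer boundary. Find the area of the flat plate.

Outer boundary:
Apply the surveyor's formula: 2A = Σ (x_i·y_{i+1} − x_{i+1}·y_i), indices taken mod 4.
A_1→A_2: (6)(-1) − (-6)(8) = 42
A_2→A_3: (-6)(-7) − (8)(-1) = 50
A_3→A_4: (8)(6) − (7)(-7) = 97
A_4→A_1: (7)(8) − (6)(6) = 20
Σ = 209
Area = |Σ|/2 = 104.5.
Hole:
Apply the shoelace (surveyor's) formula: 2A = Σ (x_i·y_{i+1} − x_{i+1}·y_i), indices taken mod 3.
V_1→V_2: (1)(2) − (5)(-1) = 7
V_2→V_3: (5)(3) − (6)(2) = 3
V_3→V_1: (6)(-1) − (1)(3) = -9
Σ = 1
Area = |Σ|/2 = 0.5.
Net area = 104.5 − 0.5 = 104.

104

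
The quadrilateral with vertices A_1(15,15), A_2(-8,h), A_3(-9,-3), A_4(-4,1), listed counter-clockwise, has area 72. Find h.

Write out the shoelace sum; only the two edges meeting at A_2 involve h:
2·Area = [(15·h − (-8)·15) + ((-8)·(-3) − (-9)·h)] + -96
       = 24·h + 48 = 144
⇒ h = 4.

4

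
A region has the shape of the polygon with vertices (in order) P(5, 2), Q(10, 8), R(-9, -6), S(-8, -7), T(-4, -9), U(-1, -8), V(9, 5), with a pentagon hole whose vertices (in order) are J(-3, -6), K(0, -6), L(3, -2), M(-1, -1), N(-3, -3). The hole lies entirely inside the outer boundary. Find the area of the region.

Outer boundary:
Σ = (20) + (12) + (15) + (44) + (23) + (67) + (-7) = 174
Area = |Σ|/2 = 87.
Hole:
Apply the shoelace formula: 2A = Σ (x_i·y_{i+1} − x_{i+1}·y_i), indices taken mod 5.
Cross-terms: 18, 18, -5, 0, 9  ⇒  Σ = 40
Area = |Σ|/2 = 20.
Net area = 87 − 20 = 67.

67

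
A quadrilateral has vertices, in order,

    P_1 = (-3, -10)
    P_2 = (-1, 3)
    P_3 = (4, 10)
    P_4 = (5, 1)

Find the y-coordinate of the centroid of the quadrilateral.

Apply the surveyor's formula. First the cross-terms c_i = x_i·y_{i+1} − x_{i+1}·y_i:
  -19, -22, -46, -47  ⇒  2A = -134, A = -67.
Then Σ (y_i + y_{i+1})·c_i = -236, so ȳ = -236 / (6·(-67)) = 118/201.

118/201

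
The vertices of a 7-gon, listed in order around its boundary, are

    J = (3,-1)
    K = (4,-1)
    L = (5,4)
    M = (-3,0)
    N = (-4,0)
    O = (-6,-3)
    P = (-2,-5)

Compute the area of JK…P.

Apply the surveyor's formula: 2A = Σ (x_i·y_{i+1} − x_{i+1}·y_i), indices taken mod 7.
Σ = (1) + (21) + (12) + (0) + (12) + (24) + (17) = 87
Area = |Σ|/2 = 43.5.

43.5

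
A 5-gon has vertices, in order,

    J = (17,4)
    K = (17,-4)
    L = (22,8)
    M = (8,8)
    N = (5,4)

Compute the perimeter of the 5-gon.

52

|JK| = √((0)² + (-8)²) = √64 = 8
|KL| = √((5)² + (12)²) = √169 = 13
|LM| = √((-14)² + (0)²) = √196 = 14
|MN| = √((-3)² + (-4)²) = √25 = 5
|NJ| = √((12)² + (0)²) = √144 = 12
Perimeter = 8 + 13 + 14 + 5 + 12 = 52.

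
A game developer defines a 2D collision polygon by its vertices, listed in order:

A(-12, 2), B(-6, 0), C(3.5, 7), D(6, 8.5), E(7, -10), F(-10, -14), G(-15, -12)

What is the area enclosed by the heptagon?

A→B: (-12)(0) − (-6)(2) = 12
B→C: (-6)(7) − (3.5)(0) = -42
C→D: (3.5)(8.5) − (6)(7) = -12.25
D→E: (6)(-10) − (7)(8.5) = -119.5
E→F: (7)(-14) − (-10)(-10) = -198
F→G: (-10)(-12) − (-15)(-14) = -90
G→A: (-15)(2) − (-12)(-12) = -174
Σ = -623.75
Area = |Σ|/2 = 311.875.

311.875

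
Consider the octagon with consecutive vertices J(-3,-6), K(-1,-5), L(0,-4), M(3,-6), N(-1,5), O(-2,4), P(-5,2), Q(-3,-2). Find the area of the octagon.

42

Σ = (9) + (4) + (12) + (9) + (6) + (16) + (16) + (12) = 84
Area = |Σ|/2 = 42.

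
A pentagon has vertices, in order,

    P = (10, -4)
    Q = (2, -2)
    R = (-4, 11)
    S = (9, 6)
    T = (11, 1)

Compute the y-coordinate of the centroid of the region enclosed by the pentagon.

355/116

Apply the surveyor's formula. First the cross-terms c_i = x_i·y_{i+1} − x_{i+1}·y_i:
  -12, 14, -123, -57, -54  ⇒  2A = -232, A = -116.
Then Σ (y_i + y_{i+1})·c_i = -2130, so ȳ = -2130 / (6·(-116)) = 355/116.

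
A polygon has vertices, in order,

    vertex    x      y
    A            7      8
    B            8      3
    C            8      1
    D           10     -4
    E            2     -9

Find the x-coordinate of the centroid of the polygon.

Apply the surveyor's formula. First the cross-terms c_i = x_i·y_{i+1} − x_{i+1}·y_i:
  -43, -16, -42, -82, 79  ⇒  2A = -104, A = -52.
Then Σ (x_i + x_{i+1})·c_i = -1930, so x̄ = -1930 / (6·(-52)) = 965/156.

965/156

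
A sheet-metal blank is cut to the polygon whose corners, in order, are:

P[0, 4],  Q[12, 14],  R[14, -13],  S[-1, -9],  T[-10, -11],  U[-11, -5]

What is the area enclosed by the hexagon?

366.5

Σ = (-48) + (-352) + (-139) + (-79) + (-71) + (-44) = -733
Area = |Σ|/2 = 366.5.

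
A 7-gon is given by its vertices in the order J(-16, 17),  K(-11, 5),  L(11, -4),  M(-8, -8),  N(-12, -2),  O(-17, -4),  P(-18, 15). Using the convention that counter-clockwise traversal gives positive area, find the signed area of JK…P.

-241.5

Σ = (107) + (-11) + (-120) + (-80) + (14) + (-327) + (-66) = -483
Signed area = Σ/2 = -241.5 (negative ⇒ clockwise traversal).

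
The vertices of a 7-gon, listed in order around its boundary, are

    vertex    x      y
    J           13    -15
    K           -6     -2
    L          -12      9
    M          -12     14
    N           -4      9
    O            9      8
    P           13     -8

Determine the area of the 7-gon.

343

Apply the surveyor's formula: 2A = Σ (x_i·y_{i+1} − x_{i+1}·y_i), indices taken mod 7.
Σ = (-116) + (-78) + (-60) + (-52) + (-113) + (-176) + (-91) = -686
Area = |Σ|/2 = 343.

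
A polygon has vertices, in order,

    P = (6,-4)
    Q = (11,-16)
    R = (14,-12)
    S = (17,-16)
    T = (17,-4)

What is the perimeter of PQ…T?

46

|PQ| = √((5)² + (-12)²) = √169 = 13
|QR| = √((3)² + (4)²) = √25 = 5
|RS| = √((3)² + (-4)²) = √25 = 5
|ST| = √((0)² + (12)²) = √144 = 12
|TP| = √((-11)² + (0)²) = √121 = 11
Perimeter = 13 + 5 + 5 + 12 + 11 = 46.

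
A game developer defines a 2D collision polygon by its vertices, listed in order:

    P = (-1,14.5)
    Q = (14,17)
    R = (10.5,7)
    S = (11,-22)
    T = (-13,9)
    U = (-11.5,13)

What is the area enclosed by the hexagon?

507.375

Apply the shoelace formula: 2A = Σ (x_i·y_{i+1} − x_{i+1}·y_i), indices taken mod 6.
Σ = (-220) + (-80.5) + (-308) + (-187) + (-65.5) + (-153.75) = -1014.75
Area = |Σ|/2 = 507.375.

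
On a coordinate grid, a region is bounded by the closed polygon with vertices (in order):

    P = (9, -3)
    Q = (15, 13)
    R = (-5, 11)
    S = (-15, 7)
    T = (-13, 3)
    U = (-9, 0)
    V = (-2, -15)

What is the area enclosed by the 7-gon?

Apply the shoelace formula: 2A = Σ (x_i·y_{i+1} − x_{i+1}·y_i), indices taken mod 7.
P→Q: (9)(13) − (15)(-3) = 162
Q→R: (15)(11) − (-5)(13) = 230
R→S: (-5)(7) − (-15)(11) = 130
S→T: (-15)(3) − (-13)(7) = 46
T→U: (-13)(0) − (-9)(3) = 27
U→V: (-9)(-15) − (-2)(0) = 135
V→P: (-2)(-3) − (9)(-15) = 141
Σ = 871
Area = |Σ|/2 = 435.5.

435.5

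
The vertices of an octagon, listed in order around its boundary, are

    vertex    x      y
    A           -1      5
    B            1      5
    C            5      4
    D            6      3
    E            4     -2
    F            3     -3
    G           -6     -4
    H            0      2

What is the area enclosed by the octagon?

55

Apply Gauss's area formula: 2A = Σ (x_i·y_{i+1} − x_{i+1}·y_i), indices taken mod 8.
A→B: (-1)(5) − (1)(5) = -10
B→C: (1)(4) − (5)(5) = -21
C→D: (5)(3) − (6)(4) = -9
D→E: (6)(-2) − (4)(3) = -24
E→F: (4)(-3) − (3)(-2) = -6
F→G: (3)(-4) − (-6)(-3) = -30
G→H: (-6)(2) − (0)(-4) = -12
H→A: (0)(5) − (-1)(2) = 2
Σ = -110
Area = |Σ|/2 = 55.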